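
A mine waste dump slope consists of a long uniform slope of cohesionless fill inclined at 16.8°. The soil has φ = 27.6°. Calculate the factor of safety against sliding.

For a dry cohesionless infinite slope the factor of safety is FS = tanφ / tanβ.
FS = tan27.6° / tan16.8° = 0.5228 / 0.3019 = 1.732

FS = 1.73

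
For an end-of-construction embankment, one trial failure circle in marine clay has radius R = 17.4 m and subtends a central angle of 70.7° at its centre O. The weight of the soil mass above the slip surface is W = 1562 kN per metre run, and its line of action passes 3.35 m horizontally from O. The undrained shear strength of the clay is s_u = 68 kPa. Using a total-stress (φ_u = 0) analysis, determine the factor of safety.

Taking moments about the centre O, the resisting moment is provided by the undrained shear strength acting along the arc:
Arc length L_a = R·θ = 17.4·(70.7°·π/180) = 17.4·1.2339 = 21.47 m
M_R = s_u·L_a·R = 68·21.47·17.4 = 25404.1 kN·m/m
M_D = W·d = 1562·3.35 = 5232.7 kN·m/m
FS = M_R / M_D = 25404.1 / 5232.7 = 4.855

FS = 4.85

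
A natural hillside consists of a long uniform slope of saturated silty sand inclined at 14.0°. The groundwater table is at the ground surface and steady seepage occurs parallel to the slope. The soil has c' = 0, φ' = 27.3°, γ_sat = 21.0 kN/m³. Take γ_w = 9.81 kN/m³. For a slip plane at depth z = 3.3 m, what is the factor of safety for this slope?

FS = 1.10

With seepage parallel to the slope and the water table at the surface, the effective normal stress on the slip plane uses the buoyant unit weight γ' = γ_sat − γ_w while the driving shear stress uses γ_sat:
FS = [c' + γ' z cos²β tanφ'] / [γ_sat z sinβ cosβ]
(For c' = 0 this reduces to FS = (γ'/γ_sat)·tanφ'/tanβ.)
γ' = 21.0 − 9.81 = 11.19 kN/m³
Numerator = 0.0 + 11.19·3.3·cos²14.0°·tan27.3° = 0.0 + 11.19·3.3·0.9415·0.5161 = 17.944 kPa
Denominator = 21.0·3.3·sin14.0°·cos14.0° = 21.0·3.3·0.2419·0.9703 = 16.267 kPa
FS = 17.944 / 16.267 = 1.103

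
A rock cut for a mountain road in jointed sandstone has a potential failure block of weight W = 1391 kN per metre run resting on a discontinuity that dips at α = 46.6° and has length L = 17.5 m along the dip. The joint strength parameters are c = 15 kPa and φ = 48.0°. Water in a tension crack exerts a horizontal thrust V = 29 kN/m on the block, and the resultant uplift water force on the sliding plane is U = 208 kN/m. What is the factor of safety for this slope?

FS = 1.04

Resolving the block weight along and normal to the plane and applying the Mohr–Coulomb strength on the joint:
N' = W cosα − U − V sinα = 1391·cos46.6° − 208 − 29·sin46.6° = 726.7 kN/m
Driving force T = W sinα + V cosα = 1391·sin46.6° + 29·cos46.6° = 1030.6 kN/m
Resisting force R = c·L + N'·tanφ = 15·17.5 + 726.7·tan48.0° = 262.5 + 807.0 = 1069.5 kN/m
FS = R / T = 1069.5 / 1030.6 = 1.038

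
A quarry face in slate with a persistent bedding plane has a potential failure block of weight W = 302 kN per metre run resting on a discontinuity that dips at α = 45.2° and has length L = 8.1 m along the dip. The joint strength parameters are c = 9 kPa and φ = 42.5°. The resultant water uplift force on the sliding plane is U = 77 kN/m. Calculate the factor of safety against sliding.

FS = 0.92

Resolving the block weight along and normal to the plane and applying the Mohr–Coulomb strength on the joint:
N' = W cosα − U = 302·cos45.2° − 77 = 135.8 kN/m
Driving force T = W sinα = 302·sin45.2° = 214.3 kN/m
Resisting force R = c·L + N'·tanφ = 9·8.1 + 135.8·tan42.5° = 72.9 + 124.4 = 197.3 kN/m
FS = R / T = 197.3 / 214.3 = 0.921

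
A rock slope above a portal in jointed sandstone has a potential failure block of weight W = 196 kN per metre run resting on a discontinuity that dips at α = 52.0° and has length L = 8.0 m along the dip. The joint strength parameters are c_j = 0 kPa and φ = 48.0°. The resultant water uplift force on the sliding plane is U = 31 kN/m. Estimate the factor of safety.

Resolving the block weight along and normal to the plane and applying the Mohr–Coulomb strength on the joint:
N' = W cosα − U = 196·cos52.0° − 31 = 89.7 kN/m
Driving force T = W sinα = 196·sin52.0° = 154.5 kN/m
Resisting force R = c_j·L + N'·tanφ = 0·8.0 + 89.7·tan48.0° = 0.0 + 99.6 = 99.6 kN/m
FS = R / T = 99.6 / 154.5 = 0.645

FS = 0.64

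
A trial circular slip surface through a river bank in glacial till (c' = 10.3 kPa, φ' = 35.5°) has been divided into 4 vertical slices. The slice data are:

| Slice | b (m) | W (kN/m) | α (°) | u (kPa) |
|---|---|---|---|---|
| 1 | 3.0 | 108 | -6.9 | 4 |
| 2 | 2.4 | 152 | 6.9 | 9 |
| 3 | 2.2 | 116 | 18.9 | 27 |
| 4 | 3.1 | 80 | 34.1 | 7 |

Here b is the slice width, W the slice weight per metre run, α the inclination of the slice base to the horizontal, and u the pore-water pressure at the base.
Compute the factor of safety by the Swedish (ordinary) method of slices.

Ordinary method of slices: FS = Σ[c'·Δl_i + (W_i cosα_i − u_i·Δl_i)·tanφ'] / Σ W_i sinα_i, with Δl_i = b_i / cosα_i.
Slice 1: Δl = 3.0/cos(-6.9°) = 3.022 m; N'_1 = 108·cos(-6.9°) − 4·3.022 = 95.1; c'Δl = 31.13; W sinα = -13.0
Slice 2: Δl = 2.4/cos6.9° = 2.418 m; N'_2 = 152·cos6.9° − 9·2.418 = 129.1; c'Δl = 24.90; W sinα = 18.3
Slice 3: Δl = 2.2/cos18.9° = 2.325 m; N'_3 = 116·cos18.9° − 27·2.325 = 47.0; c'Δl = 23.95; W sinα = 37.6
Slice 4: Δl = 3.1/cos34.1° = 3.744 m; N'_4 = 80·cos34.1° − 7·3.744 = 40.0; c'Δl = 38.56; W sinα = 44.9
Σc'Δl = 118.5 kN/m; ΣN' = 311.3 kN/m; ΣW sinα = 87.7 kN/m
Resisting = 118.5 + 311.3·tan35.5° = 118.5 + 222.0 = 340.6 kN/m
FS = 340.6 / 87.7 = 3.883

FS = 3.88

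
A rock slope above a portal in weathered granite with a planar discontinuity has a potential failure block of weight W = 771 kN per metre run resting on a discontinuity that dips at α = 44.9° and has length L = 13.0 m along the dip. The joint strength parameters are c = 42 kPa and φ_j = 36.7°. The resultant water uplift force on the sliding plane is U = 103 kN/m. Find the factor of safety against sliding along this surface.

FS = 1.61

Resolving the block weight along and normal to the plane and applying the Mohr–Coulomb strength on the joint:
N' = W cosα − U = 771·cos44.9° − 103 = 443.1 kN/m
Driving force T = W sinα = 771·sin44.9° = 544.2 kN/m
Resisting force R = c·L + N'·tanφ_j = 42·13.0 + 443.1·tan36.7° = 546.0 + 330.3 = 876.3 kN/m
FS = R / T = 876.3 / 544.2 = 1.610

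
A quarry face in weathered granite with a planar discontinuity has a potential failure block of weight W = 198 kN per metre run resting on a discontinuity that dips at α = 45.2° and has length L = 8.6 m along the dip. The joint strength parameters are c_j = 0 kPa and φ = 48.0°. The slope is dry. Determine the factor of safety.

Resolving the block weight along and normal to the plane and applying the Mohr–Coulomb strength on the joint:
N' = W cosα = 198·cos45.2° = 139.5 kN/m
Driving force T = W sinα = 198·sin45.2° = 140.5 kN/m
Resisting force R = c_j·L + N'·tanφ = 0·8.6 + 139.5·tan48.0° = 0.0 + 154.9 = 154.9 kN/m
FS = R / T = 154.9 / 140.5 = 1.103

FS = 1.10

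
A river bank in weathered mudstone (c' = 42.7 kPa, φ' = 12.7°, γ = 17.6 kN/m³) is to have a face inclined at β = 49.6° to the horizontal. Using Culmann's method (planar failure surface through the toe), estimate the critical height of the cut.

Culmann's analysis gives the critical failure plane at α_cr = (β + φ')/2 = (49.6 + 12.7)/2 = 31.1°, and the critical height
H_c = (4c'/γ) · sinβ cosφ' / [1 − cos(β − φ')]
    = (4·42.7/17.6) · sin49.6°·cos12.7° / [1 − cos(36.9°)]
    = 9.705 · 0.7615·0.9755 / [1 − 0.7997]
    = 9.705 · 0.7429 / 0.2003
    = 35.99 m

H_c = 35.99 m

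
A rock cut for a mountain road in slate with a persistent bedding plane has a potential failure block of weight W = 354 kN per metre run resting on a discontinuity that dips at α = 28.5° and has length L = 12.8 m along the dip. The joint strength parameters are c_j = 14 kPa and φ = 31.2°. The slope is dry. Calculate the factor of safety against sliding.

Resolving the block weight along and normal to the plane and applying the Mohr–Coulomb strength on the joint:
N' = W cosα = 354·cos28.5° = 311.1 kN/m
Driving force T = W sinα = 354·sin28.5° = 168.9 kN/m
Resisting force R = c_j·L + N'·tanφ = 14·12.8 + 311.1·tan31.2° = 179.2 + 188.4 = 367.6 kN/m
FS = R / T = 367.6 / 168.9 = 2.176

FS = 2.18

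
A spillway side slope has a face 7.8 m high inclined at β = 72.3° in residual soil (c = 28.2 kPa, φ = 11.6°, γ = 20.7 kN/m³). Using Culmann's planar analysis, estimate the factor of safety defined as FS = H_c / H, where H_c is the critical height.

FS = 1.28

H_c = (4c/γ) · sinβ cosφ / [1 − cos(β − φ)]
    = (4·28.2/20.7) · sin72.3°·cos11.6° / [1 − cos60.7°]
    = 5.449 · 0.9332 / 0.5106 = 9.96 m
FS = H_c / H = 9.96 / 7.8 = 1.277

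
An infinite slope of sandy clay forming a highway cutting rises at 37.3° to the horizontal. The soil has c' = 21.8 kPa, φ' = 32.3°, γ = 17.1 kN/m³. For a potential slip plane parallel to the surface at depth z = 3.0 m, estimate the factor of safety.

FS = 1.71

For an infinite slope with a slip plane parallel to the surface (no pore pressure): FS = [c' + γz cos²β tanφ'] / [γz sinβ cosβ].
γz = 17.1·3.0 = 51.30 kN/m²
Numerator = 21.8 + 51.30·cos²37.3°·tan32.3° = 21.8 + 51.30·0.6328·0.6322 = 42.321 kPa
Denominator = 51.30·sin37.3°·cos37.3° = 51.30·0.6060·0.7955 = 24.729 kPa
FS = 42.321 / 24.729 = 1.711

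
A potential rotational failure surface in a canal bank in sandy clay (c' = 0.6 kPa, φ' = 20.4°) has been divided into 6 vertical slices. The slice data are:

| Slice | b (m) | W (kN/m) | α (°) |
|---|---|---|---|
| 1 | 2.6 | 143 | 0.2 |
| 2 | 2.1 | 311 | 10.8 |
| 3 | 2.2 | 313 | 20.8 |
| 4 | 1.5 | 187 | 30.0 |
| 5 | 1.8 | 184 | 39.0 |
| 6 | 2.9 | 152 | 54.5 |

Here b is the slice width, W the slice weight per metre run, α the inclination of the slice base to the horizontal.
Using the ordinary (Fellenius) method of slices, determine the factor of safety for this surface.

FS = 0.86

Ordinary method of slices: FS = Σ[c'·Δl_i + (W_i cosα_i)·tanφ'] / Σ W_i sinα_i, with Δl_i = b_i / cosα_i.
Slice 1: Δl = 2.6/cos0.2° = 2.600 m; N'_1 = 143·cos0.2° = 143.0; c'Δl = 1.56; W sinα = 0.5
Slice 2: Δl = 2.1/cos10.8° = 2.138 m; N'_2 = 311·cos10.8° = 305.5; c'Δl = 1.28; W sinα = 58.3
Slice 3: Δl = 2.2/cos20.8° = 2.353 m; N'_3 = 313·cos20.8° = 292.6; c'Δl = 1.41; W sinα = 111.1
Slice 4: Δl = 1.5/cos30.0° = 1.732 m; N'_4 = 187·cos30.0° = 161.9; c'Δl = 1.04; W sinα = 93.5
Slice 5: Δl = 1.8/cos39.0° = 2.316 m; N'_5 = 184·cos39.0° = 143.0; c'Δl = 1.39; W sinα = 115.8
Slice 6: Δl = 2.9/cos54.5° = 4.994 m; N'_6 = 152·cos54.5° = 88.3; c'Δl = 3.00; W sinα = 123.7
Σc'Δl = 9.7 kN/m; ΣN' = 1134.3 kN/m; ΣW sinα = 503.0 kN/m
Resisting = 9.7 + 1134.3·tan20.4° = 9.7 + 421.8 = 431.5 kN/m
FS = 431.5 / 503.0 = 0.858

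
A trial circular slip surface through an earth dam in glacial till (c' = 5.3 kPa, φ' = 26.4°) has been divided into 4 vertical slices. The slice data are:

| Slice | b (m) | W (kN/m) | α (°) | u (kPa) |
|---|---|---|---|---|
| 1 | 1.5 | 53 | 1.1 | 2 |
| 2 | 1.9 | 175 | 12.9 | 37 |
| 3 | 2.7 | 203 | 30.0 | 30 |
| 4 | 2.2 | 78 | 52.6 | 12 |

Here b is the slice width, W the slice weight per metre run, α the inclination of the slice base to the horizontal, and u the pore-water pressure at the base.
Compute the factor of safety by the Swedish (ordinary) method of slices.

FS = 0.84

Ordinary method of slices: FS = Σ[c'·Δl_i + (W_i cosα_i − u_i·Δl_i)·tanφ'] / Σ W_i sinα_i, with Δl_i = b_i / cosα_i.
Slice 1: Δl = 1.5/cos1.1° = 1.500 m; N'_1 = 53·cos1.1° − 2·1.500 = 50.0; c'Δl = 7.95; W sinα = 1.0
Slice 2: Δl = 1.9/cos12.9° = 1.949 m; N'_2 = 175·cos12.9° − 37·1.949 = 98.5; c'Δl = 10.33; W sinα = 39.1
Slice 3: Δl = 2.7/cos30.0° = 3.118 m; N'_3 = 203·cos30.0° − 30·3.118 = 82.3; c'Δl = 16.52; W sinα = 101.5
Slice 4: Δl = 2.2/cos52.6° = 3.622 m; N'_4 = 78·cos52.6° − 12·3.622 = 3.9; c'Δl = 19.20; W sinα = 62.0
Σc'Δl = 54.0 kN/m; ΣN' = 234.6 kN/m; ΣW sinα = 203.6 kN/m
Resisting = 54.0 + 234.6·tan26.4° = 54.0 + 116.5 = 170.5 kN/m
FS = 170.5 / 203.6 = 0.838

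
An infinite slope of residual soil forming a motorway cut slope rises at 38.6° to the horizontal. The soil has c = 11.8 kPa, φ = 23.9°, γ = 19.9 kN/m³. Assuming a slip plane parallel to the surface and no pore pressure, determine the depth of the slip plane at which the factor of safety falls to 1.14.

Setting FS = 1.14 in FS = [c + γz cos²β tanφ] / [γz sinβ cosβ] and solving for z:
z = c / [γ cosβ (FS·sinβ − cosβ·tanφ)]
  = 11.8 / [19.9·cos38.6°·(1.14·sin38.6° − cos38.6°·tan23.9°)]
  = 11.8 / [19.9·0.7815·(1.14·0.6239 − 0.7815·0.4431)]
  = 11.8 / 5.6750 = 2.079 m

z = 2.08 m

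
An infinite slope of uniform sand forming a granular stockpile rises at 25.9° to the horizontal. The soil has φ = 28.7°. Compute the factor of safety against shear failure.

For a dry cohesionless infinite slope the factor of safety is FS = tanφ / tanβ.
FS = tan28.7° / tan25.9° = 0.5475 / 0.4856 = 1.127

FS = 1.13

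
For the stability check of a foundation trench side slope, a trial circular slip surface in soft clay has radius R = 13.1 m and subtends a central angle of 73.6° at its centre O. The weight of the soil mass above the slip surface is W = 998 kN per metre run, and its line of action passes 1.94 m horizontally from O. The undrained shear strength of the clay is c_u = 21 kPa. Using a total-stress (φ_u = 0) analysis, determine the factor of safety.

FS = 2.39

Taking moments about the centre O, the resisting moment is provided by the undrained shear strength acting along the arc:
Arc length L_a = R·θ = 13.1·(73.6°·π/180) = 13.1·1.2846 = 16.83 m
M_R = c_u·L_a·R = 21·16.83·13.1 = 4629.3 kN·m/m
M_D = W·d = 998·1.94 = 1936.1 kN·m/m
FS = M_R / M_D = 4629.3 / 1936.1 = 2.391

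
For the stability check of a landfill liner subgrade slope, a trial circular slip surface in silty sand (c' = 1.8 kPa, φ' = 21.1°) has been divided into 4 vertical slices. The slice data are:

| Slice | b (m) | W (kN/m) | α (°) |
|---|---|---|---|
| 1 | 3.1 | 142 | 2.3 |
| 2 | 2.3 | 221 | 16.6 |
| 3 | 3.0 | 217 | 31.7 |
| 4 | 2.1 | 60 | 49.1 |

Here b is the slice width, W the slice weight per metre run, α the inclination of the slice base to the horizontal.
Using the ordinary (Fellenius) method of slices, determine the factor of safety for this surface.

Ordinary method of slices: FS = Σ[c'·Δl_i + (W_i cosα_i)·tanφ'] / Σ W_i sinα_i, with Δl_i = b_i / cosα_i.
Slice 1: Δl = 3.1/cos2.3° = 3.102 m; N'_1 = 142·cos2.3° = 141.9; c'Δl = 5.58; W sinα = 5.7
Slice 2: Δl = 2.3/cos16.6° = 2.400 m; N'_2 = 221·cos16.6° = 211.8; c'Δl = 4.32; W sinα = 63.1
Slice 3: Δl = 3.0/cos31.7° = 3.526 m; N'_3 = 217·cos31.7° = 184.6; c'Δl = 6.35; W sinα = 114.0
Slice 4: Δl = 2.1/cos49.1° = 3.207 m; N'_4 = 60·cos49.1° = 39.3; c'Δl = 5.77; W sinα = 45.4
Σc'Δl = 22.0 kN/m; ΣN' = 577.6 kN/m; ΣW sinα = 228.2 kN/m
Resisting = 22.0 + 577.6·tan21.1° = 22.0 + 222.9 = 244.9 kN/m
FS = 244.9 / 228.2 = 1.073

FS = 1.07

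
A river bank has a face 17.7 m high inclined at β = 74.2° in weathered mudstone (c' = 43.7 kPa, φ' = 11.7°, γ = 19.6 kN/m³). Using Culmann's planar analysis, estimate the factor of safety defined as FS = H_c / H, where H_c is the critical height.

H_c = (4c'/γ) · sinβ cosφ' / [1 − cos(β − φ')]
    = (4·43.7/19.6) · sin74.2°·cos11.7° / [1 − cos62.5°]
    = 8.918 · 0.9422 / 0.5383 = 15.61 m
FS = H_c / H = 15.61 / 17.7 = 0.882

FS = 0.88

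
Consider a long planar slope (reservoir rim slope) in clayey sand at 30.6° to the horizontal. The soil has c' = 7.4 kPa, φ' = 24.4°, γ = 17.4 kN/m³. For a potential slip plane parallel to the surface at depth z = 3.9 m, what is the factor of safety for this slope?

For an infinite slope with a slip plane parallel to the surface (no pore pressure): FS = [c' + γz cos²β tanφ'] / [γz sinβ cosβ].
γz = 17.4·3.9 = 67.86 kN/m²
Numerator = 7.4 + 67.86·cos²30.6°·tan24.4° = 7.4 + 67.86·0.7409·0.4536 = 30.206 kPa
Denominator = 67.86·sin30.6°·cos30.6° = 67.86·0.5090·0.8607 = 29.733 kPa
FS = 30.206 / 29.733 = 1.016

FS = 1.02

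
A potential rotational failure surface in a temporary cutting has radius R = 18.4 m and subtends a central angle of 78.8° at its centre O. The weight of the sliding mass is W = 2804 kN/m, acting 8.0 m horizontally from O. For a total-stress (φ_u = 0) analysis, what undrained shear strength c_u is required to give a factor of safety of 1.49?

FS = c_u·L_a·R / (W·d), so c_u = FS·W·d / (L_a·R).
Arc length L_a = R·θ = 18.4·(78.8°·π/180) = 18.4·1.3753 = 25.31 m
c_u = 1.49·2804·8.0 / (25.31·18.4) = 33423.7 / 465.63 = 71.78 kPa

c_u = 71.8 kPa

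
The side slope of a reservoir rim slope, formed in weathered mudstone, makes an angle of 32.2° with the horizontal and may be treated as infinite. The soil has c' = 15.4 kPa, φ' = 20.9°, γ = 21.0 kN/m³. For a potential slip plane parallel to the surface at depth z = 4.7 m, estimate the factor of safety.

For an infinite slope with a slip plane parallel to the surface (no pore pressure): FS = [c' + γz cos²β tanφ'] / [γz sinβ cosβ].
γz = 21.0·4.7 = 98.70 kN/m²
Numerator = 15.4 + 98.70·cos²32.2°·tan20.9° = 15.4 + 98.70·0.7160·0.3819 = 42.388 kPa
Denominator = 98.70·sin32.2°·cos32.2° = 98.70·0.5329·0.8462 = 44.505 kPa
FS = 42.388 / 44.505 = 0.952

FS = 0.95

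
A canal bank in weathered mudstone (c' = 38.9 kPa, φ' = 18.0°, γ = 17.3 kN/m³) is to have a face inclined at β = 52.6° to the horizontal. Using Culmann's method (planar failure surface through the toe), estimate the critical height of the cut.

Culmann's analysis gives the critical failure plane at α_cr = (β + φ')/2 = (52.6 + 18.0)/2 = 35.3°, and the critical height
H_c = (4c'/γ) · sinβ cosφ' / [1 − cos(β − φ')]
    = (4·38.9/17.3) · sin52.6°·cos18.0° / [1 − cos(34.6°)]
    = 8.994 · 0.7944·0.9511 / [1 − 0.8231]
    = 8.994 · 0.7555 / 0.1769
    = 38.42 m

H_c = 38.42 m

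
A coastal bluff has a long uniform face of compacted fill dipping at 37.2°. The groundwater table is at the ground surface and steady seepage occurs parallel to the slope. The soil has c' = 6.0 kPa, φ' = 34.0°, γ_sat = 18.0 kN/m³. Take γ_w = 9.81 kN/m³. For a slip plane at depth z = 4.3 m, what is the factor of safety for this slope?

With seepage parallel to the slope and the water table at the surface, the effective normal stress on the slip plane uses the buoyant unit weight γ' = γ_sat − γ_w while the driving shear stress uses γ_sat:
FS = [c' + γ' z cos²β tanφ'] / [γ_sat z sinβ cosβ]
γ' = 18.0 − 9.81 = 8.19 kN/m³
Numerator = 6.0 + 8.19·4.3·cos²37.2°·tan34.0° = 6.0 + 8.19·4.3·0.6345·0.6745 = 21.071 kPa
Denominator = 18.0·4.3·sin37.2°·cos37.2° = 18.0·4.3·0.6046·0.7965 = 37.274 kPa
FS = 21.071 / 37.274 = 0.565

FS = 0.57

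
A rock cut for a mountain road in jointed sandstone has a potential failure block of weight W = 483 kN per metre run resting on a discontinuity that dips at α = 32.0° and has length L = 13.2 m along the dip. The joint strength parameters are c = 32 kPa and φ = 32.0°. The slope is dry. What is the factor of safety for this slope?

Resolving the block weight along and normal to the plane and applying the Mohr–Coulomb strength on the joint:
N' = W cosα = 483·cos32.0° = 409.6 kN/m
Driving force T = W sinα = 483·sin32.0° = 256.0 kN/m
Resisting force R = c·L + N'·tanφ = 32·13.2 + 409.6·tan32.0° = 422.4 + 256.0 = 678.4 kN/m
FS = R / T = 678.4 / 256.0 = 2.650

FS = 2.65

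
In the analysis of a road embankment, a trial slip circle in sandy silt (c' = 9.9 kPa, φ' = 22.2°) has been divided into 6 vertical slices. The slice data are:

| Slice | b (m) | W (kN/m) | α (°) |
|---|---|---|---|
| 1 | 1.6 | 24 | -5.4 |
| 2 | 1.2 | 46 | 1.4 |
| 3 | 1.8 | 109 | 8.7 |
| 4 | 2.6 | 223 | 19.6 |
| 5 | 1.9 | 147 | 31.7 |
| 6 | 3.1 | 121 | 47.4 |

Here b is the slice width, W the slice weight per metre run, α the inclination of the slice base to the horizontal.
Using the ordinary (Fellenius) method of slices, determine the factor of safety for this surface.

Ordinary method of slices: FS = Σ[c'·Δl_i + (W_i cosα_i)·tanφ'] / Σ W_i sinα_i, with Δl_i = b_i / cosα_i.
Slice 1: Δl = 1.6/cos(-5.4°) = 1.607 m; N'_1 = 24·cos(-5.4°) = 23.9; c'Δl = 15.91; W sinα = -2.3
Slice 2: Δl = 1.2/cos1.4° = 1.200 m; N'_2 = 46·cos1.4° = 46.0; c'Δl = 11.88; W sinα = 1.1
Slice 3: Δl = 1.8/cos8.7° = 1.821 m; N'_3 = 109·cos8.7° = 107.7; c'Δl = 18.03; W sinα = 16.5
Slice 4: Δl = 2.6/cos19.6° = 2.760 m; N'_4 = 223·cos19.6° = 210.1; c'Δl = 27.32; W sinα = 74.8
Slice 5: Δl = 1.9/cos31.7° = 2.233 m; N'_5 = 147·cos31.7° = 125.1; c'Δl = 22.11; W sinα = 77.2
Slice 6: Δl = 3.1/cos47.4° = 4.580 m; N'_6 = 121·cos47.4° = 81.9; c'Δl = 45.34; W sinα = 89.1
Σc'Δl = 140.6 kN/m; ΣN' = 594.7 kN/m; ΣW sinα = 256.5 kN/m
Resisting = 140.6 + 594.7·tan22.2° = 140.6 + 242.7 = 383.3 kN/m
FS = 383.3 / 256.5 = 1.494

FS = 1.49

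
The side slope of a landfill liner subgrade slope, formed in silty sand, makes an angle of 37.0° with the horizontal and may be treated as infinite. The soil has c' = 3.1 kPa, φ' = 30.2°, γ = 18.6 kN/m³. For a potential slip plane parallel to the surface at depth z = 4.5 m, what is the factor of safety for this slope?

For an infinite slope with a slip plane parallel to the surface (no pore pressure): FS = [c' + γz cos²β tanφ'] / [γz sinβ cosβ].
γz = 18.6·4.5 = 83.70 kN/m²
Numerator = 3.1 + 83.70·cos²37.0°·tan30.2° = 3.1 + 83.70·0.6378·0.5820 = 34.171 kPa
Denominator = 83.70·sin37.0°·cos37.0° = 83.70·0.6018·0.7986 = 40.229 kPa
FS = 34.171 / 40.229 = 0.849

FS = 0.85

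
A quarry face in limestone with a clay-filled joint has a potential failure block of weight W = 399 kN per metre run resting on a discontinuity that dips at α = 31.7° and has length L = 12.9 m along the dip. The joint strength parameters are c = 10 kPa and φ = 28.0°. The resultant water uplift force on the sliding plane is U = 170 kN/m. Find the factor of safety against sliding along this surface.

FS = 1.05

Resolving the block weight along and normal to the plane and applying the Mohr–Coulomb strength on the joint:
N' = W cosα − U = 399·cos31.7° − 170 = 169.5 kN/m
Driving force T = W sinα = 399·sin31.7° = 209.7 kN/m
Resisting force R = c·L + N'·tanφ = 10·12.9 + 169.5·tan28.0° = 129.0 + 90.1 = 219.1 kN/m
FS = R / T = 219.1 / 209.7 = 1.045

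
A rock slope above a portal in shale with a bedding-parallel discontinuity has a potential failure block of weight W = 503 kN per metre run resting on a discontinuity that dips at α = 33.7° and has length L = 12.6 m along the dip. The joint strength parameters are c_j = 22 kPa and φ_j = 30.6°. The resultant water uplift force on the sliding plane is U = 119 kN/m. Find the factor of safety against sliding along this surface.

FS = 1.63

Resolving the block weight along and normal to the plane and applying the Mohr–Coulomb strength on the joint:
N' = W cosα − U = 503·cos33.7° − 119 = 299.5 kN/m
Driving force T = W sinα = 503·sin33.7° = 279.1 kN/m
Resisting force R = c_j·L + N'·tanφ_j = 22·12.6 + 299.5·tan30.6° = 277.2 + 177.1 = 454.3 kN/m
FS = R / T = 454.3 / 279.1 = 1.628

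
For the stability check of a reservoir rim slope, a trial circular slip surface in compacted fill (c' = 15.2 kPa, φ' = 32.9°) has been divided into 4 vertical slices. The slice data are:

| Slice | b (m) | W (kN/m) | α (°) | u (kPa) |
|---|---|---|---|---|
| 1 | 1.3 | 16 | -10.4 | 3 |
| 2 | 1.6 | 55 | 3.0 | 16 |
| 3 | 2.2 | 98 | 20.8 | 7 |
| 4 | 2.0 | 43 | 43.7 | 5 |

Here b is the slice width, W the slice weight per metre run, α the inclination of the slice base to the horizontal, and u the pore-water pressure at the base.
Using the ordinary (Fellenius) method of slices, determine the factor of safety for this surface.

FS = 3.23

Ordinary method of slices: FS = Σ[c'·Δl_i + (W_i cosα_i − u_i·Δl_i)·tanφ'] / Σ W_i sinα_i, with Δl_i = b_i / cosα_i.
Slice 1: Δl = 1.3/cos(-10.4°) = 1.322 m; N'_1 = 16·cos(-10.4°) − 3·1.322 = 11.8; c'Δl = 20.09; W sinα = -2.9
Slice 2: Δl = 1.6/cos3.0° = 1.602 m; N'_2 = 55·cos3.0° − 16·1.602 = 29.3; c'Δl = 24.35; W sinα = 2.9
Slice 3: Δl = 2.2/cos20.8° = 2.353 m; N'_3 = 98·cos20.8° − 7·2.353 = 75.1; c'Δl = 35.77; W sinα = 34.8
Slice 4: Δl = 2.0/cos43.7° = 2.766 m; N'_4 = 43·cos43.7° − 5·2.766 = 17.3; c'Δl = 42.05; W sinα = 29.7
Σc'Δl = 122.3 kN/m; ΣN' = 133.5 kN/m; ΣW sinα = 64.5 kN/m
Resisting = 122.3 + 133.5·tan32.9° = 122.3 + 86.3 = 208.6 kN/m
FS = 208.6 / 64.5 = 3.234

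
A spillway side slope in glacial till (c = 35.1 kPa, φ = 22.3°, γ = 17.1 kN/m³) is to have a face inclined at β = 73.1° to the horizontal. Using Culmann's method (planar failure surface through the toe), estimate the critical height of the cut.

Culmann's analysis gives the critical failure plane at α_cr = (β + φ)/2 = (73.1 + 22.3)/2 = 47.7°, and the critical height
H_c = (4c/γ) · sinβ cosφ / [1 − cos(β − φ)]
    = (4·35.1/17.1) · sin73.1°·cos22.3° / [1 − cos(50.8°)]
    = 8.211 · 0.9568·0.9252 / [1 − 0.6320]
    = 8.211 · 0.8853 / 0.3680
    = 19.75 m

H_c = 19.75 m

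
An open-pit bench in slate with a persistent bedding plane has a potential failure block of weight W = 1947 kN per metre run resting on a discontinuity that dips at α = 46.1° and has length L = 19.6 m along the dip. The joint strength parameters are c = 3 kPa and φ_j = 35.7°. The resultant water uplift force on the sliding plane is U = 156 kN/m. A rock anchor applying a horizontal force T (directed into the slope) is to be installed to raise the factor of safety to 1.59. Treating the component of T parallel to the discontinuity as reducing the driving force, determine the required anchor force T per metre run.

T = 811 kN/m

Resolving forces along and normal to the sliding plane, with the horizontal anchor force T adding T·sinα to the effective normal force and T·cosα acting up the plane against the driving force:
FS = [cL + (W cosα − U + T sinα) tanφ_j] / [W sinα − T cosα]
Without the anchor: N' = 1194.1 kN/m, driving T_d = 1402.9 kN/m, resisting R = 3·19.6 + 1194.1·tan35.7° = 916.8 kN/m, FS = 0.65.
Setting FS = 1.59 and solving for T:
1.59·(1402.9 − T cos46.1°) = 916.8 + T sin46.1°·tan35.7°
T·(sin46.1°·tan35.7° + 1.59·cos46.1°) = 1.59·1402.9 − 916.8
T·(0.7206·0.7186 + 1.59·0.6934) = 2230.6 − 916.8 = 1313.8
T·1.6203 = 1313.8
T = 810.9 kN/m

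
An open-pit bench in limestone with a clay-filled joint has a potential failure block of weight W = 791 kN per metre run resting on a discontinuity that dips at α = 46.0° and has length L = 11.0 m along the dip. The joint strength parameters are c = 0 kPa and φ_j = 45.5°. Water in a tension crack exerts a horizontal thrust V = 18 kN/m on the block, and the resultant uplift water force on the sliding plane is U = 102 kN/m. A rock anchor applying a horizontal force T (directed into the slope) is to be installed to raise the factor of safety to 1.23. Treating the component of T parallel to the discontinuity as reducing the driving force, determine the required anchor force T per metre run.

T = 172 kN/m

Resolving forces along and normal to the sliding plane, with the horizontal anchor force T adding T·sinα to the effective normal force and T·cosα acting up the plane against the driving force:
FS = [cL + (W cosα − U − V sinα + T sinα) tanφ_j] / [W sinα + V cosα − T cosα]
Without the anchor: N' = 434.5 kN/m, driving T_d = 581.5 kN/m, resisting R = 0·11.0 + 434.5·tan45.5° = 442.2 kN/m, FS = 0.76.
Setting FS = 1.23 and solving for T:
1.23·(581.5 − T cos46.0°) = 442.2 + T sin46.0°·tan45.5°
T·(sin46.0°·tan45.5° + 1.23·cos46.0°) = 1.23·581.5 − 442.2
T·(0.7193·1.0176 + 1.23·0.6947) = 715.2 − 442.2 = 273.1
T·1.5864 = 273.1
T = 172.1 kN/m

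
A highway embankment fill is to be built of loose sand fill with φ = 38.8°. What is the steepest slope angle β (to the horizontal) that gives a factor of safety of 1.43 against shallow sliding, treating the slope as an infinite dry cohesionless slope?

β = 29.3°

For an infinite dry cohesionless slope FS = tanφ/tanβ, so tanβ = tanφ / FS.
tanβ = tan38.8° / 1.43 = 0.8040 / 1.43 = 0.5623
β = arctan(0.5623) = 29.35°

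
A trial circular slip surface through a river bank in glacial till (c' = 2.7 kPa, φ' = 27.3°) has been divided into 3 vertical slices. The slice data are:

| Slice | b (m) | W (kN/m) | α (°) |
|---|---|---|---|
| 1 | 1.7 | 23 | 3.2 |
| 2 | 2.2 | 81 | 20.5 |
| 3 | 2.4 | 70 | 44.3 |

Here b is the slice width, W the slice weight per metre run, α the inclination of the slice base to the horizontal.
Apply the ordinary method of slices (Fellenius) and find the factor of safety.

Ordinary method of slices: FS = Σ[c'·Δl_i + (W_i cosα_i)·tanφ'] / Σ W_i sinα_i, with Δl_i = b_i / cosα_i.
Slice 1: Δl = 1.7/cos3.2° = 1.703 m; N'_1 = 23·cos3.2° = 23.0; c'Δl = 4.60; W sinα = 1.3
Slice 2: Δl = 2.2/cos20.5° = 2.349 m; N'_2 = 81·cos20.5° = 75.9; c'Δl = 6.34; W sinα = 28.4
Slice 3: Δl = 2.4/cos44.3° = 3.353 m; N'_3 = 70·cos44.3° = 50.1; c'Δl = 9.05; W sinα = 48.9
Σc'Δl = 20.0 kN/m; ΣN' = 148.9 kN/m; ΣW sinα = 78.5 kN/m
Resisting = 20.0 + 148.9·tan27.3° = 20.0 + 76.9 = 96.9 kN/m
FS = 96.9 / 78.5 = 1.233

FS = 1.23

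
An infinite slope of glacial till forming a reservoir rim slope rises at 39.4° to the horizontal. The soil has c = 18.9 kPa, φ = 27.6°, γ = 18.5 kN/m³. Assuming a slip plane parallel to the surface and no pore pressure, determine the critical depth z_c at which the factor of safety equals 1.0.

Setting FS = 1.00 in FS = [c + γz cos²β tanφ] / [γz sinβ cosβ] and solving for z:
z = c / [γ cosβ (FS·sinβ − cosβ·tanφ)]
  = 18.9 / [18.5·cos39.4°·(1.00·sin39.4° − cos39.4°·tan27.6°)]
  = 18.9 / [18.5·0.7727·(1.00·0.6347 − 0.7727·0.5228)]
  = 18.9 / 3.2988 = 5.729 m

z_c = 5.73 m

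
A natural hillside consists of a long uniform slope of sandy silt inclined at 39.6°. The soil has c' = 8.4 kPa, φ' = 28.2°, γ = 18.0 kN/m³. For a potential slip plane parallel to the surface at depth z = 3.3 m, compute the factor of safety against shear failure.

FS = 0.94

For an infinite slope with a slip plane parallel to the surface (no pore pressure): FS = [c' + γz cos²β tanφ'] / [γz sinβ cosβ].
γz = 18.0·3.3 = 59.40 kN/m²
Numerator = 8.4 + 59.40·cos²39.6°·tan28.2° = 8.4 + 59.40·0.5937·0.5362 = 27.309 kPa
Denominator = 59.40·sin39.6°·cos39.6° = 59.40·0.6374·0.7705 = 29.174 kPa
FS = 27.309 / 29.174 = 0.936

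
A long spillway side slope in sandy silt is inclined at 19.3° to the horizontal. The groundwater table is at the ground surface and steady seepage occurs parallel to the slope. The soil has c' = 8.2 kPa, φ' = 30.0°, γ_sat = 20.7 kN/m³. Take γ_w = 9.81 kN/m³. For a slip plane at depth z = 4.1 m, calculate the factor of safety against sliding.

FS = 1.18

With seepage parallel to the slope and the water table at the surface, the effective normal stress on the slip plane uses the buoyant unit weight γ' = γ_sat − γ_w while the driving shear stress uses γ_sat:
FS = [c' + γ' z cos²β tanφ'] / [γ_sat z sinβ cosβ]
γ' = 20.7 − 9.81 = 10.89 kN/m³
Numerator = 8.2 + 10.89·4.1·cos²19.3°·tan30.0° = 8.2 + 10.89·4.1·0.8908·0.5774 = 31.162 kPa
Denominator = 20.7·4.1·sin19.3°·cos19.3° = 20.7·4.1·0.3305·0.9438 = 26.474 kPa
FS = 31.162 / 26.474 = 1.177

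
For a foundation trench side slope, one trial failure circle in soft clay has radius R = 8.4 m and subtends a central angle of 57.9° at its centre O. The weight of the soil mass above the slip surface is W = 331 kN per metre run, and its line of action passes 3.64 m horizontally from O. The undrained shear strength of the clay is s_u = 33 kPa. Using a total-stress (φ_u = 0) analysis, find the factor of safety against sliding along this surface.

Taking moments about the centre O, the resisting moment is provided by the undrained shear strength acting along the arc:
Arc length L_a = R·θ = 8.4·(57.9°·π/180) = 8.4·1.0105 = 8.49 m
M_R = s_u·L_a·R = 33·8.49·8.4 = 2353.0 kN·m/m
M_D = W·d = 331·3.64 = 1204.8 kN·m/m
FS = M_R / M_D = 2353.0 / 1204.8 = 1.953

FS = 1.95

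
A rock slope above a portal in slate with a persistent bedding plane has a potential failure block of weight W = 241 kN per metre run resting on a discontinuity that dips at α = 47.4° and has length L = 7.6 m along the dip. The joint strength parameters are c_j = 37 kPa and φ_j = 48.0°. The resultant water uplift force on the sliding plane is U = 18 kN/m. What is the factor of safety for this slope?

FS = 2.49

Resolving the block weight along and normal to the plane and applying the Mohr–Coulomb strength on the joint:
N' = W cosα − U = 241·cos47.4° − 18 = 145.1 kN/m
Driving force T = W sinα = 241·sin47.4° = 177.4 kN/m
Resisting force R = c_j·L + N'·tanφ_j = 37·7.6 + 145.1·tan48.0° = 281.2 + 161.2 = 442.4 kN/m
FS = R / T = 442.4 / 177.4 = 2.494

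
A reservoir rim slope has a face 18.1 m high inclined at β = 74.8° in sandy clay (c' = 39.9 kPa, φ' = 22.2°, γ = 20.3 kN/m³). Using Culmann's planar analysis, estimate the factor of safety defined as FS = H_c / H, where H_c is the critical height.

FS = 0.99

H_c = (4c'/γ) · sinβ cosφ' / [1 − cos(β − φ')]
    = (4·39.9/20.3) · sin74.8°·cos22.2° / [1 − cos52.6°]
    = 7.862 · 0.8935 / 0.3926 = 17.89 m
FS = H_c / H = 17.89 / 18.1 = 0.988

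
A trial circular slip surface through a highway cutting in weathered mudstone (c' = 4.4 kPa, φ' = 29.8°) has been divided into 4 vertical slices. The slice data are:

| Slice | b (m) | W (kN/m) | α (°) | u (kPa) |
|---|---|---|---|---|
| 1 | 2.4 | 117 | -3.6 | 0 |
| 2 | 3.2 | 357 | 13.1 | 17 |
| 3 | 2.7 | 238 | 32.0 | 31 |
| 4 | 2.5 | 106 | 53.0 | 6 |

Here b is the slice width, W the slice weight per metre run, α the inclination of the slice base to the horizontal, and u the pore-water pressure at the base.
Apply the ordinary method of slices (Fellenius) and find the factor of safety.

Ordinary method of slices: FS = Σ[c'·Δl_i + (W_i cosα_i − u_i·Δl_i)·tanφ'] / Σ W_i sinα_i, with Δl_i = b_i / cosα_i.
Slice 1: Δl = 2.4/cos(-3.6°) = 2.405 m; N'_1 = 117·cos(-3.6°) − 0·2.405 = 116.8; c'Δl = 10.58; W sinα = -7.3
Slice 2: Δl = 3.2/cos13.1° = 3.286 m; N'_2 = 357·cos13.1° − 17·3.286 = 291.9; c'Δl = 14.46; W sinα = 80.9
Slice 3: Δl = 2.7/cos32.0° = 3.184 m; N'_3 = 238·cos32.0° − 31·3.184 = 103.1; c'Δl = 14.01; W sinα = 126.1
Slice 4: Δl = 2.5/cos53.0° = 4.154 m; N'_4 = 106·cos53.0° − 6·4.154 = 38.9; c'Δl = 18.28; W sinα = 84.7
Σc'Δl = 57.3 kN/m; ΣN' = 550.6 kN/m; ΣW sinα = 284.3 kN/m
Resisting = 57.3 + 550.6·tan29.8° = 57.3 + 315.3 = 372.7 kN/m
FS = 372.7 / 284.3 = 1.311

FS = 1.31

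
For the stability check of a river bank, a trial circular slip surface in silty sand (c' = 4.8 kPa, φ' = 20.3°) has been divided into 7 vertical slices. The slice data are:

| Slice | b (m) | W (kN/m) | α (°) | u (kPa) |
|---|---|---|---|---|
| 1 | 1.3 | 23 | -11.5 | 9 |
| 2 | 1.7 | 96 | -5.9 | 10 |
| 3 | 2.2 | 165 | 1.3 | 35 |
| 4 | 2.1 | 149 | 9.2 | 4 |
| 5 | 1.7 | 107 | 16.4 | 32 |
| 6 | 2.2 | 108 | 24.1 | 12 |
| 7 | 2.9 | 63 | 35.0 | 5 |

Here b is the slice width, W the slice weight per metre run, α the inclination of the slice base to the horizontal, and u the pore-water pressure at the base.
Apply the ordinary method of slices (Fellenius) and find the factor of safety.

Ordinary method of slices: FS = Σ[c'·Δl_i + (W_i cosα_i − u_i·Δl_i)·tanφ'] / Σ W_i sinα_i, with Δl_i = b_i / cosα_i.
Slice 1: Δl = 1.3/cos(-11.5°) = 1.327 m; N'_1 = 23·cos(-11.5°) − 9·1.327 = 10.6; c'Δl = 6.37; W sinα = -4.6
Slice 2: Δl = 1.7/cos(-5.9°) = 1.709 m; N'_2 = 96·cos(-5.9°) − 10·1.709 = 78.4; c'Δl = 8.20; W sinα = -9.9
Slice 3: Δl = 2.2/cos1.3° = 2.201 m; N'_3 = 165·cos1.3° − 35·2.201 = 87.9; c'Δl = 10.56; W sinα = 3.7
Slice 4: Δl = 2.1/cos9.2° = 2.127 m; N'_4 = 149·cos9.2° − 4·2.127 = 138.6; c'Δl = 10.21; W sinα = 23.8
Slice 5: Δl = 1.7/cos16.4° = 1.772 m; N'_5 = 107·cos16.4° − 32·1.772 = 45.9; c'Δl = 8.51; W sinα = 30.2
Slice 6: Δl = 2.2/cos24.1° = 2.410 m; N'_6 = 108·cos24.1° − 12·2.410 = 69.7; c'Δl = 11.57; W sinα = 44.1
Slice 7: Δl = 2.9/cos35.0° = 3.540 m; N'_7 = 63·cos35.0° − 5·3.540 = 33.9; c'Δl = 16.99; W sinα = 36.1
Σc'Δl = 72.4 kN/m; ΣN' = 465.0 kN/m; ΣW sinα = 123.6 kN/m
Resisting = 72.4 + 465.0·tan20.3° = 72.4 + 172.0 = 244.4 kN/m
FS = 244.4 / 123.6 = 1.978

FS = 1.98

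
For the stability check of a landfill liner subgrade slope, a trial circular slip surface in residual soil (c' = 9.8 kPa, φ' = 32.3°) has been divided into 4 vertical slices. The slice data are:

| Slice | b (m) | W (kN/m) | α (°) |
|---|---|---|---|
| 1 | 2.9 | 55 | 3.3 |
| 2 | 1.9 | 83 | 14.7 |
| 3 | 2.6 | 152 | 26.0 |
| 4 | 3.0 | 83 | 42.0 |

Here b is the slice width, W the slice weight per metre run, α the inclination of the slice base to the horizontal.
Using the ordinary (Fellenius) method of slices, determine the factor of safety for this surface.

Ordinary method of slices: FS = Σ[c'·Δl_i + (W_i cosα_i)·tanφ'] / Σ W_i sinα_i, with Δl_i = b_i / cosα_i.
Slice 1: Δl = 2.9/cos3.3° = 2.905 m; N'_1 = 55·cos3.3° = 54.9; c'Δl = 28.47; W sinα = 3.2
Slice 2: Δl = 1.9/cos14.7° = 1.964 m; N'_2 = 83·cos14.7° = 80.3; c'Δl = 19.25; W sinα = 21.1
Slice 3: Δl = 2.6/cos26.0° = 2.893 m; N'_3 = 152·cos26.0° = 136.6; c'Δl = 28.35; W sinα = 66.6
Slice 4: Δl = 3.0/cos42.0° = 4.037 m; N'_4 = 83·cos42.0° = 61.7; c'Δl = 39.56; W sinα = 55.5
Σc'Δl = 115.6 kN/m; ΣN' = 333.5 kN/m; ΣW sinα = 146.4 kN/m
Resisting = 115.6 + 333.5·tan32.3° = 115.6 + 210.8 = 326.5 kN/m
FS = 326.5 / 146.4 = 2.230

FS = 2.23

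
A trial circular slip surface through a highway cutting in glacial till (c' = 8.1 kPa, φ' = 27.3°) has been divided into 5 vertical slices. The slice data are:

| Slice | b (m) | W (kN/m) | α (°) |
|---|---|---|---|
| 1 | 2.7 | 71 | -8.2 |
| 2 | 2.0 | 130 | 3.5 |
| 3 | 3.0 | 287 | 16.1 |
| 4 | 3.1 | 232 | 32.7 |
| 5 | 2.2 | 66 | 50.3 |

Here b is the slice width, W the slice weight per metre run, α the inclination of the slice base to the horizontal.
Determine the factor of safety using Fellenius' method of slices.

Ordinary method of slices: FS = Σ[c'·Δl_i + (W_i cosα_i)·tanφ'] / Σ W_i sinα_i, with Δl_i = b_i / cosα_i.
Slice 1: Δl = 2.7/cos(-8.2°) = 2.728 m; N'_1 = 71·cos(-8.2°) = 70.3; c'Δl = 22.10; W sinα = -10.1
Slice 2: Δl = 2.0/cos3.5° = 2.004 m; N'_2 = 130·cos3.5° = 129.8; c'Δl = 16.23; W sinα = 7.9
Slice 3: Δl = 3.0/cos16.1° = 3.122 m; N'_3 = 287·cos16.1° = 275.7; c'Δl = 25.29; W sinα = 79.6
Slice 4: Δl = 3.1/cos32.7° = 3.684 m; N'_4 = 232·cos32.7° = 195.2; c'Δl = 29.84; W sinα = 125.3
Slice 5: Δl = 2.2/cos50.3° = 3.444 m; N'_5 = 66·cos50.3° = 42.2; c'Δl = 27.90; W sinα = 50.8
Σc'Δl = 121.4 kN/m; ΣN' = 713.2 kN/m; ΣW sinα = 253.5 kN/m
Resisting = 121.4 + 713.2·tan27.3° = 121.4 + 368.1 = 489.4 kN/m
FS = 489.4 / 253.5 = 1.931

FS = 1.93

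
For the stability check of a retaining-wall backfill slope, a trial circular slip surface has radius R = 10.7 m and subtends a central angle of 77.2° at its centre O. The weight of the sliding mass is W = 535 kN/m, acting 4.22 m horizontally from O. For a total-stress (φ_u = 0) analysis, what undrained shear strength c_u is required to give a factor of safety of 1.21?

FS = c_u·L_a·R / (W·d), so c_u = FS·W·d / (L_a·R).
Arc length L_a = R·θ = 10.7·(77.2°·π/180) = 10.7·1.3474 = 14.42 m
c_u = 1.21·535·4.22 / (14.42·10.7) = 2731.8 / 154.26 = 17.71 kPa

c_u = 17.7 kPa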